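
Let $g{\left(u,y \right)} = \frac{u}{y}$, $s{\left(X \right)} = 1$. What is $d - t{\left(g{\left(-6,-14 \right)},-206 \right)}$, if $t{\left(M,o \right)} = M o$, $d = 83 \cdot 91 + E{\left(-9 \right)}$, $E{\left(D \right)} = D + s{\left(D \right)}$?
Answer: $\frac{53433}{7} \approx 7633.3$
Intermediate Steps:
$E{\left(D \right)} = 1 + D$ ($E{\left(D \right)} = D + 1 = 1 + D$)
$d = 7545$ ($d = 83 \cdot 91 + \left(1 - 9\right) = 7553 - 8 = 7545$)
$d - t{\left(g{\left(-6,-14 \right)},-206 \right)} = 7545 - - \frac{6}{-14} \left(-206\right) = 7545 - \left(-6\right) \left(- \frac{1}{14}\right) \left(-206\right) = 7545 - \frac{3}{7} \left(-206\right) = 7545 - - \frac{618}{7} = 7545 + \frac{618}{7} = \frac{53433}{7}$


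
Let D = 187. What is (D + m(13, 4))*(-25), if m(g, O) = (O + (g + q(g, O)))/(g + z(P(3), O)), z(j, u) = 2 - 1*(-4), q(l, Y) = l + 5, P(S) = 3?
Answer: -89700/19 ≈ -4721.1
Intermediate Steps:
q(l, Y) = 5 + l
z(j, u) = 6 (z(j, u) = 2 + 4 = 6)
m(g, O) = (5 + O + 2*g)/(6 + g) (m(g, O) = (O + (g + (5 + g)))/(g + 6) = (O + (5 + 2*g))/(6 + g) = (5 + O + 2*g)/(6 + g))
(D + m(13, 4))*(-25) = (187 + (5 + 4 + 2*13)/(6 + 13))*(-25) = (187 + (5 + 4 + 26)/19)*(-25) = (187 + (1/19)*35)*(-25) = (187 + 35/19)*(-25) = (3588/19)*(-25) = -89700/19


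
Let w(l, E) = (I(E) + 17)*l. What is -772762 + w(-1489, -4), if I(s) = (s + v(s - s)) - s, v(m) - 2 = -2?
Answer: -798075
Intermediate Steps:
v(m) = 0 (v(m) = 2 - 2 = 0)
I(s) = 0 (I(s) = (s + 0) - s = s - s = 0)
w(l, E) = 17*l (w(l, E) = (0 + 17)*l = 17*l)
-772762 + w(-1489, -4) = -772762 + 17*(-1489) = -772762 - 25313 = -798075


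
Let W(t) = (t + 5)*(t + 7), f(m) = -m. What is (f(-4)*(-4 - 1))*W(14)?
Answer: -7980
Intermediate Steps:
W(t) = (5 + t)*(7 + t)
(f(-4)*(-4 - 1))*W(14) = ((-1*(-4))*(-4 - 1))*(35 + 14² + 12*14) = (4*(-5))*(35 + 196 + 168) = -20*399 = -7980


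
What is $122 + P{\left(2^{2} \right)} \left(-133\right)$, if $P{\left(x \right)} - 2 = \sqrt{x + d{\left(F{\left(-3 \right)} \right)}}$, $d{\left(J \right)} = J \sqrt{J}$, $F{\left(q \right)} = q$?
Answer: $-144 - 133 \sqrt{4 - 3 i \sqrt{3}} \approx -449.57 + 150.4 i$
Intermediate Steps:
$d{\left(J \right)} = J^{\frac{3}{2}}$
$P{\left(x \right)} = 2 + \sqrt{x - 3 i \sqrt{3}}$ ($P{\left(x \right)} = 2 + \sqrt{x + \left(-3\right)^{\frac{3}{2}}} = 2 + \sqrt{x - 3 i \sqrt{3}}$)
$122 + P{\left(2^{2} \right)} \left(-133\right) = 122 + \left(2 + \sqrt{2^{2} - 3 i \sqrt{3}}\right) \left(-133\right) = 122 + \left(2 + \sqrt{4 - 3 i \sqrt{3}}\right) \left(-133\right) = 122 - \left(266 + 133 \sqrt{4 - 3 i \sqrt{3}}\right) = -144 - 133 \sqrt{4 - 3 i \sqrt{3}}$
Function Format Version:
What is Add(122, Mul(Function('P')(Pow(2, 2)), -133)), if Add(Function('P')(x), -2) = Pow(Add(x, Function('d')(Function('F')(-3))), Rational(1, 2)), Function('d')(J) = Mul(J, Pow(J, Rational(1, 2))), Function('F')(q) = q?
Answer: Add(-144, Mul(-133, Pow(Add(4, Mul(-3, I, Pow(3, Rational(1, 2)))), Rational(1, 2)))) ≈ Add(-449.57, Mul(150.40, I))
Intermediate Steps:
Function('d')(J) = Pow(J, Rational(3, 2))
Function('P')(x) = Add(2, Pow(Add(x, Mul(-3, I, Pow(3, Rational(1, 2)))), Rational(1, 2))) (Function('P')(x) = Add(2, Pow(Add(x, Pow(-3, Rational(3, 2))), Rational(1, 2))) = Add(2, Pow(Add(x, Mul(-3, I, Pow(3, Rational(1, 2)))), Rational(1, 2))))
Add(122, Mul(Function('P')(Pow(2, 2)), -133)) = Add(122, Mul(Add(2, Pow(Add(Pow(2, 2), Mul(-3, I, Pow(3, Rational(1, 2)))), Rational(1, 2))), -133)) = Add(122, Mul(Add(2, Pow(Add(4, Mul(-3, I, Pow(3, Rational(1, 2)))), Rational(1, 2))), -133)) = Add(122, Add(-266, Mul(-133, Pow(Add(4, Mul(-3, I, Pow(3, Rational(1, 2)))), Rational(1, 2))))) = Add(-144, Mul(-133, Pow(Add(4, Mul(-3, I, Pow(3, Rational(1, 2)))), Rational(1, 2))))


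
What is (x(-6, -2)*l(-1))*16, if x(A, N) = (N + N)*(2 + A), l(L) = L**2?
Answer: 256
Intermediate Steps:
x(A, N) = 2*N*(2 + A) (x(A, N) = (2*N)*(2 + A) = 2*N*(2 + A))
(x(-6, -2)*l(-1))*16 = ((2*(-2)*(2 - 6))*(-1)**2)*16 = ((2*(-2)*(-4))*1)*16 = (16*1)*16 = 16*16 = 256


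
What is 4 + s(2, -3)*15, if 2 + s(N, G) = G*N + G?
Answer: -161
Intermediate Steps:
s(N, G) = -2 + G + G*N (s(N, G) = -2 + (G*N + G) = -2 + (G + G*N) = -2 + G + G*N)
4 + s(2, -3)*15 = 4 + (-2 - 3 - 3*2)*15 = 4 + (-2 - 3 - 6)*15 = 4 - 11*15 = 4 - 165 = -161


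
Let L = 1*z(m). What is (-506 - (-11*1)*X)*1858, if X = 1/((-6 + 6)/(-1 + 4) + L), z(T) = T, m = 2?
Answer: -929929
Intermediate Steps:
L = 2 (L = 1*2 = 2)
X = ½ (X = 1/((-6 + 6)/(-1 + 4) + 2) = 1/(0/3 + 2) = 1/(0*(⅓) + 2) = 1/(0 + 2) = 1/2 = ½ ≈ 0.50000)
(-506 - (-11*1)*X)*1858 = (-506 - (-11*1)/2)*1858 = (-506 - (-11)/2)*1858 = (-506 - 1*(-11/2))*1858 = (-506 + 11/2)*1858 = -1001/2*1858 = -929929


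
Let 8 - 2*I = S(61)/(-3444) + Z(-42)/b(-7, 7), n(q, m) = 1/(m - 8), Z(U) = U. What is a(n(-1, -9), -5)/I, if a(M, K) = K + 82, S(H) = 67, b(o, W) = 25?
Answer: 13259400/835123 ≈ 15.877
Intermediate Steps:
n(q, m) = 1/(-8 + m)
a(M, K) = 82 + K
I = 835123/172200 (I = 4 - (67/(-3444) - 42/25)/2 = 4 - (67*(-1/3444) - 42*1/25)/2 = 4 - (-67/3444 - 42/25)/2 = 4 - ½*(-146323/86100) = 4 + 146323/172200 = 835123/172200 ≈ 4.8497)
a(n(-1, -9), -5)/I = (82 - 5)/(835123/172200) = 77*(172200/835123) = 13259400/835123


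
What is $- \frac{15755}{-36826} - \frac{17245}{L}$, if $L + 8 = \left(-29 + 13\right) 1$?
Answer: $\frac{317721245}{441912} \approx 718.97$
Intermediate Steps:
$L = -24$ ($L = -8 + \left(-29 + 13\right) 1 = -8 - 16 = -24$)
$- \frac{15755}{-36826} - \frac{17245}{L} = - \frac{15755}{-36826} - \frac{17245}{-24} = \left(-15755\right) \left(- \frac{1}{36826}\right) - - \frac{17245}{24} = \frac{15755}{36826} + \frac{17245}{24} = \frac{317721245}{441912}$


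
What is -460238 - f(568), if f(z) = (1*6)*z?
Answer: -463646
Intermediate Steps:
f(z) = 6*z
-460238 - f(568) = -460238 - 6*568 = -460238 - 1*3408 = -460238 - 3408 = -463646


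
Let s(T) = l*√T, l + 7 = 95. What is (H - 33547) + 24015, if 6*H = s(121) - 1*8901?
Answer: -65125/6 ≈ -10854.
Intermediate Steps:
l = 88 (l = -7 + 95 = 88)
s(T) = 88*√T
H = -7933/6 (H = (88*√121 - 1*8901)/6 = (88*11 - 8901)/6 = (968 - 8901)/6 = (⅙)*(-7933) = -7933/6 ≈ -1322.2)
(H - 33547) + 24015 = (-7933/6 - 33547) + 24015 = -209215/6 + 24015 = -65125/6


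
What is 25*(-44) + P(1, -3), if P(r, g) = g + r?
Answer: -1102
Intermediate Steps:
25*(-44) + P(1, -3) = 25*(-44) + (-3 + 1) = -1100 - 2 = -1102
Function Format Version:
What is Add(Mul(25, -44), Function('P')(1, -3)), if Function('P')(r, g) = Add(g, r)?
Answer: -1102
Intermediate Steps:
Add(Mul(25, -44), Function('P')(1, -3)) = Add(Mul(25, -44), Add(-3, 1)) = Add(-1100, -2) = -1102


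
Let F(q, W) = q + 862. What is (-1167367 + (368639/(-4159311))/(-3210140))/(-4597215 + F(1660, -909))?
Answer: 15586649879215980541/61348205914237943220 ≈ 0.25407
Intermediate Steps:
F(q, W) = 862 + q
(-1167367 + (368639/(-4159311))/(-3210140))/(-4597215 + F(1660, -909)) = (-1167367 + (368639/(-4159311))/(-3210140))/(-4597215 + (862 + 1660)) = (-1167367 + (368639*(-1/4159311))*(-1/3210140))/(-4597215 + 2522) = (-1167367 - 368639/4159311*(-1/3210140))/(-4594693) = (-1167367 + 368639/13351970613540)*(-1/4594693) = -15586649879215980541/13351970613540*(-1/4594693) = 15586649879215980541/61348205914237943220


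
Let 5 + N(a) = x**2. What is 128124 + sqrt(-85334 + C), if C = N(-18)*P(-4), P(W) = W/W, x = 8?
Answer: 128124 + 15*I*sqrt(379) ≈ 1.2812e+5 + 292.02*I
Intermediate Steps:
P(W) = 1
N(a) = 59 (N(a) = -5 + 8**2 = -5 + 64 = 59)
C = 59 (C = 59*1 = 59)
128124 + sqrt(-85334 + C) = 128124 + sqrt(-85334 + 59) = 128124 + sqrt(-85275) = 128124 + 15*I*sqrt(379)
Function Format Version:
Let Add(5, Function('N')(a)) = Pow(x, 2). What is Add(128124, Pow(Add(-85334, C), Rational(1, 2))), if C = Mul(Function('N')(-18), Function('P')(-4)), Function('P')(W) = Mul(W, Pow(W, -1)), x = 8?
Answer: Add(128124, Mul(15, I, Pow(379, Rational(1, 2)))) ≈ Add(1.2812e+5, Mul(292.02, I))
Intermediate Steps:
Function('P')(W) = 1
Function('N')(a) = 59 (Function('N')(a) = Add(-5, Pow(8, 2)) = Add(-5, 64) = 59)
C = 59 (C = Mul(59, 1) = 59)
Add(128124, Pow(Add(-85334, C), Rational(1, 2))) = Add(128124, Pow(Add(-85334, 59), Rational(1, 2))) = Add(128124, Pow(-85275, Rational(1, 2))) = Add(128124, Mul(15, I, Pow(379, Rational(1, 2))))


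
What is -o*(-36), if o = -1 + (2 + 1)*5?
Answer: 504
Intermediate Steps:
o = 14 (o = -1 + 3*5 = -1 + 15 = 14)
-o*(-36) = -14*(-36) = -1*(-504) = 504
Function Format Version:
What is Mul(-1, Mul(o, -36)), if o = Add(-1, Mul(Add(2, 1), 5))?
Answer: 504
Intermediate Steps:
o = 14 (o = Add(-1, Mul(3, 5)) = Add(-1, 15) = 14)
Mul(-1, Mul(o, -36)) = Mul(-1, Mul(14, -36)) = Mul(-1, -504) = 504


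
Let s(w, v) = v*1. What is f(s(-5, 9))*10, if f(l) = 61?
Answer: 610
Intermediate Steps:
s(w, v) = v
f(s(-5, 9))*10 = 61*10 = 610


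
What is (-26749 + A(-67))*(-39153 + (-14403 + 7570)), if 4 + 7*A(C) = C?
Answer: 8613821604/7 ≈ 1.2305e+9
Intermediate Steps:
A(C) = -4/7 + C/7
(-26749 + A(-67))*(-39153 + (-14403 + 7570)) = (-26749 + (-4/7 + (1/7)*(-67)))*(-39153 + (-14403 + 7570)) = (-26749 + (-4/7 - 67/7))*(-39153 - 6833) = (-26749 - 71/7)*(-45986) = -187314/7*(-45986) = 8613821604/7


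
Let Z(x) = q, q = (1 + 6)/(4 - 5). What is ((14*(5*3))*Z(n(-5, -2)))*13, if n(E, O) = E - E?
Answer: -19110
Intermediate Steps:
q = -7 (q = 7/(-1) = 7*(-1) = -7)
n(E, O) = 0
Z(x) = -7
((14*(5*3))*Z(n(-5, -2)))*13 = ((14*(5*3))*(-7))*13 = ((14*15)*(-7))*13 = (210*(-7))*13 = -1470*13 = -19110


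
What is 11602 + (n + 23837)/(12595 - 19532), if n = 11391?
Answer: 80447846/6937 ≈ 11597.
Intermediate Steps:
11602 + (n + 23837)/(12595 - 19532) = 11602 + (11391 + 23837)/(12595 - 19532) = 11602 + 35228/(-6937) = 11602 + 35228*(-1/6937) = 11602 - 35228/6937 = 80447846/6937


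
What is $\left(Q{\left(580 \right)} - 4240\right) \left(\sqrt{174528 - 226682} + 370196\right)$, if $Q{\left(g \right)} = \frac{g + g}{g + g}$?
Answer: $-1569260844 - 4239 i \sqrt{52154} \approx -1.5693 \cdot 10^{9} - 9.6807 \cdot 10^{5} i$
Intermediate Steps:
$Q{\left(g \right)} = 1$ ($Q{\left(g \right)} = \frac{2 g}{2 g} = 2 g \frac{1}{2 g} = 1$)
$\left(Q{\left(580 \right)} - 4240\right) \left(\sqrt{174528 - 226682} + 370196\right) = \left(1 - 4240\right) \left(\sqrt{174528 - 226682} + 370196\right) = - 4239 \left(\sqrt{-52154} + 370196\right) = - 4239 \left(i \sqrt{52154} + 370196\right) = - 4239 \left(370196 + i \sqrt{52154}\right) = -1569260844 - 4239 i \sqrt{52154}$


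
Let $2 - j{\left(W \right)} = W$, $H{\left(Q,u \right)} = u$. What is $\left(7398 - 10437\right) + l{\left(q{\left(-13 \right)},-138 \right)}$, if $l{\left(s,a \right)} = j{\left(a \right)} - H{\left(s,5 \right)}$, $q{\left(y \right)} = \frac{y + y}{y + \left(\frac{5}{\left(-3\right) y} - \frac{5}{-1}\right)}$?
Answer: $-2904$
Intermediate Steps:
$j{\left(W \right)} = 2 - W$
$q{\left(y \right)} = \frac{2 y}{5 + y - \frac{5}{3 y}}$ ($q{\left(y \right)} = \frac{2 y}{y + \left(5 \left(- \frac{1}{3 y}\right) - -5\right)} = \frac{2 y}{y + \left(- \frac{5}{3 y} + 5\right)} = \frac{2 y}{y + \left(5 - \frac{5}{3 y}\right)} = \frac{2 y}{5 + y - \frac{5}{3 y}}$)
$l{\left(s,a \right)} = -3 - a$ ($l{\left(s,a \right)} = \left(2 - a\right) - 5 = -3 - a$)
$\left(7398 - 10437\right) + l{\left(q{\left(-13 \right)},-138 \right)} = \left(7398 - 10437\right) - -135 = -3039 + \left(-3 + 138\right) = -3039 + 135 = -2904$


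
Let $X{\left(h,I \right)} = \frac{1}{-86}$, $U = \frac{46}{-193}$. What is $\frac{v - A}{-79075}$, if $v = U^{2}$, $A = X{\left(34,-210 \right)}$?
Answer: $- \frac{8769}{10132398482} \approx -8.6544 \cdot 10^{-7}$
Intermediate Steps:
$U = - \frac{46}{193}$ ($U = 46 \left(- \frac{1}{193}\right) = - \frac{46}{193} \approx -0.23834$)
$X{\left(h,I \right)} = - \frac{1}{86}$
$A = - \frac{1}{86} \approx -0.011628$
$v = \frac{2116}{37249}$ ($v = \left(- \frac{46}{193}\right)^{2} = \frac{2116}{37249} \approx 0.056807$)
$\frac{v - A}{-79075} = \frac{\frac{2116}{37249} - - \frac{1}{86}}{-79075} = \left(\frac{2116}{37249} + \frac{1}{86}\right) \left(- \frac{1}{79075}\right) = \frac{219225}{3203414} \left(- \frac{1}{79075}\right) = - \frac{8769}{10132398482}$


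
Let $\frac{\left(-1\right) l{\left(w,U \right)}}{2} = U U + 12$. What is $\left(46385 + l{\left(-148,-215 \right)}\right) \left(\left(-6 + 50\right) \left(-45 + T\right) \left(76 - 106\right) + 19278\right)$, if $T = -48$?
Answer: $-6546389382$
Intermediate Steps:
$l{\left(w,U \right)} = -24 - 2 U^{2}$ ($l{\left(w,U \right)} = - 2 \left(U U + 12\right) = - 2 \left(U^{2} + 12\right) = - 2 \left(12 + U^{2}\right) = -24 - 2 U^{2}$)
$\left(46385 + l{\left(-148,-215 \right)}\right) \left(\left(-6 + 50\right) \left(-45 + T\right) \left(76 - 106\right) + 19278\right) = \left(46385 - \left(24 + 2 \left(-215\right)^{2}\right)\right) \left(\left(-6 + 50\right) \left(-45 - 48\right) \left(76 - 106\right) + 19278\right) = \left(46385 - 92474\right) \left(44 \left(-93\right) \left(-30\right) + 19278\right) = \left(46385 - 92474\right) \left(\left(-4092\right) \left(-30\right) + 19278\right) = \left(46385 - 92474\right) \left(122760 + 19278\right) = \left(-46089\right) 142038 = -6546389382$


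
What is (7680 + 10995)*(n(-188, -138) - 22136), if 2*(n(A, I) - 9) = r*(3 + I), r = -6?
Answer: -405658350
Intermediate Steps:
n(A, I) = -3*I (n(A, I) = 9 + (-6*(3 + I))/2 = 9 + (-18 - 6*I)/2 = 9 + (-9 - 3*I) = -3*I)
(7680 + 10995)*(n(-188, -138) - 22136) = (7680 + 10995)*(-3*(-138) - 22136) = 18675*(414 - 22136) = 18675*(-21722) = -405658350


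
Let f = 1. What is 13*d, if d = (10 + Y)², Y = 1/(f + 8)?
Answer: 107653/81 ≈ 1329.0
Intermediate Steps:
Y = ⅑ (Y = 1/(1 + 8) = 1/9 = ⅑ ≈ 0.11111)
d = 8281/81 (d = (10 + ⅑)² = (91/9)² = 8281/81 ≈ 102.23)
13*d = 13*(8281/81) = 107653/81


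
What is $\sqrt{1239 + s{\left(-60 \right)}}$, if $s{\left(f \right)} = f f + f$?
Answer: $9 \sqrt{59} \approx 69.13$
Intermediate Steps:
$s{\left(f \right)} = f + f^{2}$ ($s{\left(f \right)} = f^{2} + f = f + f^{2}$)
$\sqrt{1239 + s{\left(-60 \right)}} = \sqrt{1239 - 60 \left(1 - 60\right)} = \sqrt{1239 - -3540} = \sqrt{1239 + 3540} = \sqrt{4779} = 9 \sqrt{59}$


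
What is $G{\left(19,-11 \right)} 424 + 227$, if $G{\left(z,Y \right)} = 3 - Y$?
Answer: $6163$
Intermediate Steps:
$G{\left(19,-11 \right)} 424 + 227 = \left(3 - -11\right) 424 + 227 = \left(3 + 11\right) 424 + 227 = 14 \cdot 424 + 227 = 5936 + 227 = 6163$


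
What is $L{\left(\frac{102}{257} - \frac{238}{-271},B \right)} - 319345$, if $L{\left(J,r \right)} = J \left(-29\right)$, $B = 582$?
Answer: $- \frac{22243996647}{69647} \approx -3.1938 \cdot 10^{5}$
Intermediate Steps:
$L{\left(J,r \right)} = - 29 J$
$L{\left(\frac{102}{257} - \frac{238}{-271},B \right)} - 319345 = - 29 \left(\frac{102}{257} - \frac{238}{-271}\right) - 319345 = - 29 \left(102 \cdot \frac{1}{257} - - \frac{238}{271}\right) - 319345 = - 29 \left(\frac{102}{257} + \frac{238}{271}\right) - 319345 = \left(-29\right) \frac{88808}{69647} - 319345 = - \frac{2575432}{69647} - 319345 = - \frac{22243996647}{69647}$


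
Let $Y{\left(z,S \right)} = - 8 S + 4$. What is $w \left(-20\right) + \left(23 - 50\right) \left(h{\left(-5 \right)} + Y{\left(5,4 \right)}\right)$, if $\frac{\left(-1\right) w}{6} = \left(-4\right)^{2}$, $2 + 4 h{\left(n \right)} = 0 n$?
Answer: $\frac{5379}{2} \approx 2689.5$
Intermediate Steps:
$h{\left(n \right)} = - \frac{1}{2}$ ($h{\left(n \right)} = - \frac{1}{2} + \frac{0 n}{4} = - \frac{1}{2} + \frac{1}{4} \cdot 0 = - \frac{1}{2} + 0 = - \frac{1}{2}$)
$Y{\left(z,S \right)} = 4 - 8 S$
$w = -96$ ($w = - 6 \left(-4\right)^{2} = \left(-6\right) 16 = -96$)
$w \left(-20\right) + \left(23 - 50\right) \left(h{\left(-5 \right)} + Y{\left(5,4 \right)}\right) = \left(-96\right) \left(-20\right) + \left(23 - 50\right) \left(- \frac{1}{2} + \left(4 - 32\right)\right) = 1920 - 27 \left(- \frac{1}{2} + \left(4 - 32\right)\right) = 1920 - 27 \left(- \frac{1}{2} - 28\right) = 1920 - - \frac{1539}{2} = 1920 + \frac{1539}{2} = \frac{5379}{2}$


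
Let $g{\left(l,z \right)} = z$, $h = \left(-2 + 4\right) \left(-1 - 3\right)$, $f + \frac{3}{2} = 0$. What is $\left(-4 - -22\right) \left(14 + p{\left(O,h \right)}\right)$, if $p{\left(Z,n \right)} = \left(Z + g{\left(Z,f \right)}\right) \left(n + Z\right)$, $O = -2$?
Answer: $882$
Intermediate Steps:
$f = - \frac{3}{2}$ ($f = - \frac{3}{2} + 0 = - \frac{3}{2} \approx -1.5$)
$h = -8$ ($h = 2 \left(-4\right) = -8$)
$p{\left(Z,n \right)} = \left(- \frac{3}{2} + Z\right) \left(Z + n\right)$ ($p{\left(Z,n \right)} = \left(Z - \frac{3}{2}\right) \left(n + Z\right) = \left(- \frac{3}{2} + Z\right) \left(Z + n\right)$)
$\left(-4 - -22\right) \left(14 + p{\left(O,h \right)}\right) = \left(-4 - -22\right) \left(14 - \left(-31 - 4\right)\right) = \left(-4 + 22\right) \left(14 + \left(4 + 3 + 12 + 16\right)\right) = 18 \left(14 + 35\right) = 18 \cdot 49 = 882$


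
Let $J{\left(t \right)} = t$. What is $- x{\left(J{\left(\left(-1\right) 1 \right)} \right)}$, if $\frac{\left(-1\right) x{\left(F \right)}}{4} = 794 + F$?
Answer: $3172$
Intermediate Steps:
$x{\left(F \right)} = -3176 - 4 F$ ($x{\left(F \right)} = - 4 \left(794 + F\right) = -3176 - 4 F$)
$- x{\left(J{\left(\left(-1\right) 1 \right)} \right)} = - (-3176 - 4 \left(\left(-1\right) 1\right)) = - (-3176 - -4) = - (-3176 + 4) = \left(-1\right) \left(-3172\right) = 3172$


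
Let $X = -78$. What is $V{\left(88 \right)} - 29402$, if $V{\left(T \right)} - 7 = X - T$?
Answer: $-29561$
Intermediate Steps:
$V{\left(T \right)} = -71 - T$ ($V{\left(T \right)} = 7 - \left(78 + T\right) = -71 - T$)
$V{\left(88 \right)} - 29402 = \left(-71 - 88\right) - 29402 = -159 - 29402 = -29561$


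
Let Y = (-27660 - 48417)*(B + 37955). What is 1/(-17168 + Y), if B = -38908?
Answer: 1/72484213 ≈ 1.3796e-8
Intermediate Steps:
Y = 72501381 (Y = (-27660 - 48417)*(-38908 + 37955) = -76077*(-953) = 72501381)
1/(-17168 + Y) = 1/(-17168 + 72501381) = 1/72484213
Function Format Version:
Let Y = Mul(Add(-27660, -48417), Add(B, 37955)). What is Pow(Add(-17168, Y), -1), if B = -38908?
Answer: Rational(1, 72484213) ≈ 1.3796e-8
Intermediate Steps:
Y = 72501381 (Y = Mul(Add(-27660, -48417), Add(-38908, 37955)) = Mul(-76077, -953) = 72501381)
Pow(Add(-17168, Y), -1) = Pow(Add(-17168, 72501381), -1) = Pow(72484213, -1) = Rational(1, 72484213)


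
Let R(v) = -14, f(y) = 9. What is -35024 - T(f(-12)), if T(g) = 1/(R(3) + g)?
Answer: -175119/5 ≈ -35024.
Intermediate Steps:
T(g) = 1/(-14 + g)
-35024 - T(f(-12)) = -35024 - 1/(-14 + 9) = -35024 - 1/(-5) = -35024 - 1*(-⅕) = -35024 + ⅕ = -175119/5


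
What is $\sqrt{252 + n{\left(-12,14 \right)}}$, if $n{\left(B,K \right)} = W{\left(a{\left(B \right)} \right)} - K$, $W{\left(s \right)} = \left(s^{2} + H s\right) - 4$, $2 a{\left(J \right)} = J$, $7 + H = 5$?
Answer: $\sqrt{282} \approx 16.793$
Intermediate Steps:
$H = -2$ ($H = -7 + 5 = -2$)
$a{\left(J \right)} = \frac{J}{2}$
$W{\left(s \right)} = -4 + s^{2} - 2 s$ ($W{\left(s \right)} = \left(s^{2} - 2 s\right) - 4 = -4 + s^{2} - 2 s$)
$n{\left(B,K \right)} = -4 - B - K + \frac{B^{2}}{4}$ ($n{\left(B,K \right)} = \left(-4 + \left(\frac{B}{2}\right)^{2} - 2 \frac{B}{2}\right) - K = \left(-4 + \frac{B^{2}}{4} - B\right) - K = \left(-4 - B + \frac{B^{2}}{4}\right) - K = -4 - B - K + \frac{B^{2}}{4}$)
$\sqrt{252 + n{\left(-12,14 \right)}} = \sqrt{252 - \left(6 - 36\right)} = \sqrt{252 + \left(-4 + 12 - 14 + \frac{1}{4} \cdot 144\right)} = \sqrt{252 + \left(-4 + 12 - 14 + 36\right)} = \sqrt{252 + 30} = \sqrt{282}$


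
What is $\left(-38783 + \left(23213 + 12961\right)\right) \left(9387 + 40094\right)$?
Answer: $-129095929$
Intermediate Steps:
$\left(-38783 + \left(23213 + 12961\right)\right) \left(9387 + 40094\right) = \left(-38783 + 36174\right) 49481 = \left(-2609\right) 49481 = -129095929$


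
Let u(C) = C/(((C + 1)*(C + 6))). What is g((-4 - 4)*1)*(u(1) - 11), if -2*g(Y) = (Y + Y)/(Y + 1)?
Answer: 612/49 ≈ 12.490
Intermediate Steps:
g(Y) = -Y/(1 + Y) (g(Y) = -(Y + Y)/(2*(Y + 1)) = -2*Y/(2*(1 + Y)) = -Y/(1 + Y))
u(C) = C/((1 + C)*(6 + C)) (u(C) = C/(((1 + C)*(6 + C))) = C*(1/((1 + C)*(6 + C))) = C/((1 + C)*(6 + C)))
g((-4 - 4)*1)*(u(1) - 11) = (-(-4 - 4)*1/(1 + (-4 - 4)*1))*(1/(6 + 1² + 7*1) - 11) = (-(-8*1)/(1 - 8*1))*(1/(6 + 1 + 7) - 11) = (-1*(-8)/(1 - 8))*(1/14 - 11) = (-1*(-8)/(-7))*(1*(1/14) - 11) = (-1*(-8)*(-⅐))*(1/14 - 11) = -8/7*(-153/14) = 612/49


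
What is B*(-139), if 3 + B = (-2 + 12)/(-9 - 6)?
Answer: 1529/3 ≈ 509.67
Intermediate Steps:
B = -11/3 (B = -3 + (-2 + 12)/(-9 - 6) = -3 + 10/(-15) = -3 + 10*(-1/15) = -3 - 2/3 = -11/3 ≈ -3.6667)
B*(-139) = -11/3*(-139) = 1529/3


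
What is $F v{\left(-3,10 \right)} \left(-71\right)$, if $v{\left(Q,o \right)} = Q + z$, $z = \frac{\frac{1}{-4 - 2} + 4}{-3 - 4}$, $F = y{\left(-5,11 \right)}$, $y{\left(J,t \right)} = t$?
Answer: $\frac{116369}{42} \approx 2770.7$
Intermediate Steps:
$F = 11$
$z = - \frac{23}{42}$ ($z = \frac{\frac{1}{-6} + 4}{-7} = \left(- \frac{1}{6} + 4\right) \left(- \frac{1}{7}\right) = \frac{23}{6} \left(- \frac{1}{7}\right) = - \frac{23}{42} \approx -0.54762$)
$v{\left(Q,o \right)} = - \frac{23}{42} + Q$ ($v{\left(Q,o \right)} = Q - \frac{23}{42} = - \frac{23}{42} + Q$)
$F v{\left(-3,10 \right)} \left(-71\right) = 11 \left(- \frac{23}{42} - 3\right) \left(-71\right) = 11 \left(- \frac{149}{42}\right) \left(-71\right) = \left(- \frac{1639}{42}\right) \left(-71\right) = \frac{116369}{42}$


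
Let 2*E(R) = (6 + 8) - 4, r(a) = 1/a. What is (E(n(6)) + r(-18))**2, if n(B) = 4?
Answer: 7921/324 ≈ 24.448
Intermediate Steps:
r(a) = 1/a
E(R) = 5 (E(R) = ((6 + 8) - 4)/2 = (14 - 4)/2 = (1/2)*10 = 5)
(E(n(6)) + r(-18))**2 = (5 + 1/(-18))**2 = (5 - 1/18)**2 = (89/18)**2 = 7921/324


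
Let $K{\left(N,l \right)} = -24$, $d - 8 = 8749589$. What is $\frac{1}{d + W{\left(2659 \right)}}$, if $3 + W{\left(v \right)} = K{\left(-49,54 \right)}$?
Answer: $\frac{1}{8749570} \approx 1.1429 \cdot 10^{-7}$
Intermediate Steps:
$d = 8749597$ ($d = 8 + 8749589 = 8749597$)
$W{\left(v \right)} = -27$ ($W{\left(v \right)} = -3 - 24 = -27$)
$\frac{1}{d + W{\left(2659 \right)}} = \frac{1}{8749597 - 27} = \frac{1}{8749570}$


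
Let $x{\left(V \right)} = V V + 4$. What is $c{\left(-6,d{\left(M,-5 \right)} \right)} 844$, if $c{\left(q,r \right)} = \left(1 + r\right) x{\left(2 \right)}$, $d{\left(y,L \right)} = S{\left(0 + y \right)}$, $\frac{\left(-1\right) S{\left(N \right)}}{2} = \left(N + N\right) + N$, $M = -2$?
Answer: $87776$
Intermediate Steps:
$S{\left(N \right)} = - 6 N$ ($S{\left(N \right)} = - 2 \left(\left(N + N\right) + N\right) = - 2 \left(2 N + N\right) = - 2 \cdot 3 N = - 6 N$)
$d{\left(y,L \right)} = - 6 y$ ($d{\left(y,L \right)} = - 6 \left(0 + y\right) = - 6 y$)
$x{\left(V \right)} = 4 + V^{2}$ ($x{\left(V \right)} = V^{2} + 4 = 4 + V^{2}$)
$c{\left(q,r \right)} = 8 + 8 r$ ($c{\left(q,r \right)} = \left(1 + r\right) \left(4 + 2^{2}\right) = \left(1 + r\right) \left(4 + 4\right) = \left(1 + r\right) 8 = 8 + 8 r$)
$c{\left(-6,d{\left(M,-5 \right)} \right)} 844 = \left(8 + 8 \left(\left(-6\right) \left(-2\right)\right)\right) 844 = \left(8 + 8 \cdot 12\right) 844 = \left(8 + 96\right) 844 = 104 \cdot 844 = 87776$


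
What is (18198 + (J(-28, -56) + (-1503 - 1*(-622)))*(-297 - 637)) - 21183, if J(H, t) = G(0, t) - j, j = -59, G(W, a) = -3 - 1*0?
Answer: 767565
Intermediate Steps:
G(W, a) = -3 (G(W, a) = -3 + 0 = -3)
J(H, t) = 56 (J(H, t) = -3 - 1*(-59) = -3 + 59 = 56)
(18198 + (J(-28, -56) + (-1503 - 1*(-622)))*(-297 - 637)) - 21183 = (18198 + (56 + (-1503 - 1*(-622)))*(-297 - 637)) - 21183 = (18198 + (56 + (-1503 + 622))*(-934)) - 21183 = (18198 + (56 - 881)*(-934)) - 21183 = (18198 - 825*(-934)) - 21183 = (18198 + 770550) - 21183 = 788748 - 21183 = 767565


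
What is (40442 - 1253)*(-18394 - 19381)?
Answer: -1480364475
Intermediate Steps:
(40442 - 1253)*(-18394 - 19381) = 39189*(-37775) = -1480364475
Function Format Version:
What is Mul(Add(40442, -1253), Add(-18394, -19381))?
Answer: -1480364475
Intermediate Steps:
Mul(Add(40442, -1253), Add(-18394, -19381)) = Mul(39189, -37775) = -1480364475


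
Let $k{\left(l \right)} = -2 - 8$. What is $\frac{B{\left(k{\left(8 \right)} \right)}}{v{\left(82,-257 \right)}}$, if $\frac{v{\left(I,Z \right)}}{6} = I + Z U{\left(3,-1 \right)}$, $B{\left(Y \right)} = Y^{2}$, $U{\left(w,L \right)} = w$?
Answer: $- \frac{50}{2067} \approx -0.02419$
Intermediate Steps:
$k{\left(l \right)} = -10$
$v{\left(I,Z \right)} = 6 I + 18 Z$ ($v{\left(I,Z \right)} = 6 \left(I + Z 3\right) = 6 \left(I + 3 Z\right) = 6 I + 18 Z$)
$\frac{B{\left(k{\left(8 \right)} \right)}}{v{\left(82,-257 \right)}} = \frac{\left(-10\right)^{2}}{6 \cdot 82 + 18 \left(-257\right)} = \frac{100}{492 - 4626} = \frac{100}{-4134} = 100 \left(- \frac{1}{4134}\right) = - \frac{50}{2067}$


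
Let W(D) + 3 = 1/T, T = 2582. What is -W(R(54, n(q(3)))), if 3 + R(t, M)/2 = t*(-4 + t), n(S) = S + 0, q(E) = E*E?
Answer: 7745/2582 ≈ 2.9996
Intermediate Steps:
q(E) = E²
n(S) = S
R(t, M) = -6 + 2*t*(-4 + t) (R(t, M) = -6 + 2*(t*(-4 + t)) = -6 + 2*t*(-4 + t))
W(D) = -7745/2582 (W(D) = -3 + 1/2582 = -7745/2582)
-W(R(54, n(q(3)))) = -1*(-7745/2582) = 7745/2582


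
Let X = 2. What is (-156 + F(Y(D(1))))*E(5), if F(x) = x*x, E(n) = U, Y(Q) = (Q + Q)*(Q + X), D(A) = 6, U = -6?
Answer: -54360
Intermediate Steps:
Y(Q) = 2*Q*(2 + Q) (Y(Q) = (Q + Q)*(Q + 2) = (2*Q)*(2 + Q) = 2*Q*(2 + Q))
E(n) = -6
F(x) = x**2
(-156 + F(Y(D(1))))*E(5) = (-156 + (2*6*(2 + 6))**2)*(-6) = (-156 + (2*6*8)**2)*(-6) = (-156 + 96**2)*(-6) = (-156 + 9216)*(-6) = 9060*(-6) = -54360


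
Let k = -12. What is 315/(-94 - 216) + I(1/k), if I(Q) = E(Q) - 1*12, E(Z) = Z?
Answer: -4873/372 ≈ -13.099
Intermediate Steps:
I(Q) = -12 + Q (I(Q) = Q - 1*12 = Q - 12 = -12 + Q)
315/(-94 - 216) + I(1/k) = 315/(-94 - 216) + (-12 + 1/(-12)) = 315/(-310) + (-12 - 1/12) = 315*(-1/310) - 145/12 = -63/62 - 145/12 = -4873/372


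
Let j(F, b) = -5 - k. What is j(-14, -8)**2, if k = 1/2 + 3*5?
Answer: 1681/4 ≈ 420.25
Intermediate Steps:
k = 31/2 (k = 1*(1/2) + 15 = 1/2 + 15 = 31/2 ≈ 15.500)
j(F, b) = -41/2 (j(F, b) = -5 - 1*31/2 = -5 - 31/2 = -41/2)
j(-14, -8)**2 = (-41/2)**2 = 1681/4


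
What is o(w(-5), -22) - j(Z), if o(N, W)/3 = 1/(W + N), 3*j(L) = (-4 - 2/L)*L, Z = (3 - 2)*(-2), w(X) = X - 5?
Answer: -67/32 ≈ -2.0938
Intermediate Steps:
w(X) = -5 + X
Z = -2 (Z = 1*(-2) = -2)
j(L) = L*(-4 - 2/L)/3 (j(L) = ((-4 - 2/L)*L)/3 = (L*(-4 - 2/L))/3 = L*(-4 - 2/L)/3)
o(N, W) = 3/(N + W) (o(N, W) = 3/(W + N) = 3/(N + W))
o(w(-5), -22) - j(Z) = 3/((-5 - 5) - 22) - (-⅔ - 4/3*(-2)) = 3/(-10 - 22) - (-⅔ + 8/3) = 3/(-32) - 1*2 = 3*(-1/32) - 2 = -3/32 - 2 = -67/32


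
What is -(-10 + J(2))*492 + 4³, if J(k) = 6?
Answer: 2032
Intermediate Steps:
-(-10 + J(2))*492 + 4³ = -(-10 + 6)*492 + 4³ = -1*(-4)*492 + 64 = 4*492 + 64 = 1968 + 64 = 2032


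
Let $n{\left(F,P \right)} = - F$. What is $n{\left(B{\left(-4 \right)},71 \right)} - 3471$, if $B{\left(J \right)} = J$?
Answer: $-3467$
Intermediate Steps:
$n{\left(B{\left(-4 \right)},71 \right)} - 3471 = \left(-1\right) \left(-4\right) - 3471 = 4 - 3471 = -3467$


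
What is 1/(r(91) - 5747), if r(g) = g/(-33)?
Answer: -33/189742 ≈ -0.00017392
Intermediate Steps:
r(g) = -g/33 (r(g) = g*(-1/33) = -g/33)
1/(r(91) - 5747) = 1/(-1/33*91 - 5747) = 1/(-91/33 - 5747) = 1/(-189742/33) = -33/189742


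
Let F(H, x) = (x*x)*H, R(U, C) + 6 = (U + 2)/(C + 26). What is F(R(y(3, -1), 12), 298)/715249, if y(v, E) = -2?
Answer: -532824/715249 ≈ -0.74495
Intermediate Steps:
R(U, C) = -6 + (2 + U)/(26 + C) (R(U, C) = -6 + (U + 2)/(C + 26) = -6 + (2 + U)/(26 + C))
F(H, x) = H*x**2 (F(H, x) = x**2*H = H*x**2)
F(R(y(3, -1), 12), 298)/715249 = (((-154 - 2 - 6*12)/(26 + 12))*298**2)/715249 = (((-154 - 2 - 72)/38)*88804)*(1/715249) = (((1/38)*(-228))*88804)*(1/715249) = -6*88804*(1/715249) = -532824*1/715249 = -532824/715249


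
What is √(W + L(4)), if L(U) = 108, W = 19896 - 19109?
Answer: √895 ≈ 29.917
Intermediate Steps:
W = 787
√(W + L(4)) = √(787 + 108) = √895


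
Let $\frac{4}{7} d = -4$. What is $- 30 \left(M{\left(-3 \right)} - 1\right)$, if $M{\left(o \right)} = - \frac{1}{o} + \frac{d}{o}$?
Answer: $-50$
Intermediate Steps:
$d = -7$ ($d = \frac{7}{4} \left(-4\right) = -7$)
$M{\left(o \right)} = - \frac{8}{o}$ ($M{\left(o \right)} = - \frac{1}{o} - \frac{7}{o} = - \frac{8}{o}$)
$- 30 \left(M{\left(-3 \right)} - 1\right) = - 30 \left(- \frac{8}{-3} - 1\right) = - 30 \left(\left(-8\right) \left(- \frac{1}{3}\right) - 1\right) = - 30 \left(\frac{8}{3} - 1\right) = \left(-30\right) \frac{5}{3} = -50$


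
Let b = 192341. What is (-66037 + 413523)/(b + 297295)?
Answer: 173743/244818 ≈ 0.70968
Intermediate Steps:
(-66037 + 413523)/(b + 297295) = (-66037 + 413523)/(192341 + 297295) = 347486/489636 = 347486*(1/489636) = 173743/244818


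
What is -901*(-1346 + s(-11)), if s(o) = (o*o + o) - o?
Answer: 1103725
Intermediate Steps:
s(o) = o² (s(o) = (o² + o) - o = (o + o²) - o = o²)
-901*(-1346 + s(-11)) = -901*(-1346 + (-11)²) = -901*(-1346 + 121) = -901*(-1225) = 1103725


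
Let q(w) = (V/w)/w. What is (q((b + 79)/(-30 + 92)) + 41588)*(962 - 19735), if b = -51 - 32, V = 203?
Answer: -6785219255/4 ≈ -1.6963e+9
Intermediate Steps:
b = -83
q(w) = 203/w² (q(w) = (203/w)/w = 203/w²)
(q((b + 79)/(-30 + 92)) + 41588)*(962 - 19735) = (203/((-83 + 79)/(-30 + 92))² + 41588)*(962 - 19735) = (203/(-4/62)² + 41588)*(-18773) = (203/(-4*1/62)² + 41588)*(-18773) = (203/(-2/31)² + 41588)*(-18773) = (203*(961/4) + 41588)*(-18773) = (195083/4 + 41588)*(-18773) = (361435/4)*(-18773) = -6785219255/4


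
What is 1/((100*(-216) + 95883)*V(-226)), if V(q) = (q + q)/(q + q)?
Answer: 1/74283 ≈ 1.3462e-5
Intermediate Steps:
V(q) = 1 (V(q) = (2*q)/((2*q)) = (2*q)*(1/(2*q)) = 1)
1/((100*(-216) + 95883)*V(-226)) = 1/((100*(-216) + 95883)*1) = 1/(-21600 + 95883) = 1/74283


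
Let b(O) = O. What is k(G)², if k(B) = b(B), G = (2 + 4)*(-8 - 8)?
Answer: 9216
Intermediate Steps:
G = -96 (G = 6*(-16) = -96)
k(B) = B
k(G)² = (-96)² = 9216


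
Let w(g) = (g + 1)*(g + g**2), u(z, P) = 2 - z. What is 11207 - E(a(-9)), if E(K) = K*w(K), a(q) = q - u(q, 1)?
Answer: -133193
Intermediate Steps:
w(g) = (1 + g)*(g + g**2)
a(q) = -2 + 2*q (a(q) = q - (2 - q) = q + (-2 + q) = -2 + 2*q)
E(K) = K**2*(1 + K**2 + 2*K) (E(K) = K*(K*(1 + K**2 + 2*K)) = K**2*(1 + K**2 + 2*K))
11207 - E(a(-9)) = 11207 - (-2 + 2*(-9))**2*(1 + (-2 + 2*(-9))**2 + 2*(-2 + 2*(-9))) = 11207 - (-2 - 18)**2*(1 + (-2 - 18)**2 + 2*(-2 - 18)) = 11207 - (-20)**2*(1 + (-20)**2 + 2*(-20)) = 11207 - 400*(1 + 400 - 40) = 11207 - 400*361 = 11207 - 1*144400 = 11207 - 144400 = -133193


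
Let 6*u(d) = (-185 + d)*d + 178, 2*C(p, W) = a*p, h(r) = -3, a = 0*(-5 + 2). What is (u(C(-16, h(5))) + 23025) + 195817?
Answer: 656615/3 ≈ 2.1887e+5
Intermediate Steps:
a = 0 (a = 0*(-3) = 0)
C(p, W) = 0 (C(p, W) = (0*p)/2 = (½)*0 = 0)
u(d) = 89/3 + d*(-185 + d)/6 (u(d) = ((-185 + d)*d + 178)/6 = (d*(-185 + d) + 178)/6 = (178 + d*(-185 + d))/6 = 89/3 + d*(-185 + d)/6)
(u(C(-16, h(5))) + 23025) + 195817 = ((89/3 - 185/6*0 + (⅙)*0²) + 23025) + 195817 = ((89/3 + 0 + (⅙)*0) + 23025) + 195817 = ((89/3 + 0 + 0) + 23025) + 195817 = (89/3 + 23025) + 195817 = 69164/3 + 195817 = 656615/3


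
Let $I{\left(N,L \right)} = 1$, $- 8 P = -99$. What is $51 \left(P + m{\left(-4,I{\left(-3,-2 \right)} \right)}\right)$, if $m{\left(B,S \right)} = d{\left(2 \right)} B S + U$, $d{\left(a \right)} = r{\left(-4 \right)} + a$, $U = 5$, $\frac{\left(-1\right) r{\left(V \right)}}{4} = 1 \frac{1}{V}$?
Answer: $\frac{2193}{8} \approx 274.13$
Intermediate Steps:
$r{\left(V \right)} = - \frac{4}{V}$ ($r{\left(V \right)} = - 4 \cdot 1 \frac{1}{V} = - \frac{4}{V}$)
$P = \frac{99}{8}$ ($P = \left(- \frac{1}{8}\right) \left(-99\right) = \frac{99}{8} \approx 12.375$)
$d{\left(a \right)} = 1 + a$ ($d{\left(a \right)} = - \frac{4}{-4} + a = \left(-4\right) \left(- \frac{1}{4}\right) + a = 1 + a$)
$m{\left(B,S \right)} = 5 + 3 B S$ ($m{\left(B,S \right)} = \left(1 + 2\right) B S + 5 = 3 B S + 5 = 5 + 3 B S$)
$51 \left(P + m{\left(-4,I{\left(-3,-2 \right)} \right)}\right) = 51 \left(\frac{99}{8} + \left(5 + 3 \left(-4\right) 1\right)\right) = 51 \left(\frac{99}{8} + \left(5 - 12\right)\right) = 51 \left(\frac{99}{8} - 7\right) = 51 \cdot \frac{43}{8} = \frac{2193}{8}$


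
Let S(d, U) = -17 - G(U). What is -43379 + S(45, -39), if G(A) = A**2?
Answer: -44917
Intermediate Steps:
S(d, U) = -17 - U**2
-43379 + S(45, -39) = -43379 + (-17 - 1*(-39)**2) = -43379 + (-17 - 1*1521) = -43379 + (-17 - 1521) = -43379 - 1538 = -44917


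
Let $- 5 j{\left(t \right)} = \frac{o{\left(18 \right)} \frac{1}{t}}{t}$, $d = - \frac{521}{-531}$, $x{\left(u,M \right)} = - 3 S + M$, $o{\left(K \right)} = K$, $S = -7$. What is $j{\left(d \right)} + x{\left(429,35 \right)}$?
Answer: $\frac{70928182}{1357205} \approx 52.26$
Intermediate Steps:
$x{\left(u,M \right)} = 21 + M$ ($x{\left(u,M \right)} = \left(-3\right) \left(-7\right) + M = 21 + M$)
$d = \frac{521}{531}$ ($d = \left(-521\right) \left(- \frac{1}{531}\right) = \frac{521}{531} \approx 0.98117$)
$j{\left(t \right)} = - \frac{18}{5 t^{2}}$ ($j{\left(t \right)} = - \frac{\frac{18}{t} \frac{1}{t}}{5} = - \frac{18 \frac{1}{t^{2}}}{5} = - \frac{18}{5 t^{2}}$)
$j{\left(d \right)} + x{\left(429,35 \right)} = - \frac{18}{5 \cdot \frac{271441}{281961}} + \left(21 + 35\right) = \left(- \frac{18}{5}\right) \frac{281961}{271441} + 56 = - \frac{5075298}{1357205} + 56 = \frac{70928182}{1357205}$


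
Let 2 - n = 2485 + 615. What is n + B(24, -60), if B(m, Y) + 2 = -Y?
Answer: -3040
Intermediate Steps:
B(m, Y) = -2 - Y
n = -3098 (n = 2 - (2485 + 615) = 2 - 1*3100 = 2 - 3100 = -3098)
n + B(24, -60) = -3098 + (-2 - 1*(-60)) = -3098 + (-2 + 60) = -3098 + 58 = -3040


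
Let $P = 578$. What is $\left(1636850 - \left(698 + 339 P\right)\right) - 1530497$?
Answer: $-90287$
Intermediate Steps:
$\left(1636850 - \left(698 + 339 P\right)\right) - 1530497 = \left(1636850 - 196640\right) - 1530497 = 1440210 - 1530497 = -90287$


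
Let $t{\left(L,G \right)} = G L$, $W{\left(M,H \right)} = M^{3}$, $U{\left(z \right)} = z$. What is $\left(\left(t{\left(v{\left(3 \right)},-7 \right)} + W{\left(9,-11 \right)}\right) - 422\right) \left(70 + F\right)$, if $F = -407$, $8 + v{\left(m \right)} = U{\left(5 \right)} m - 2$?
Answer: $-91664$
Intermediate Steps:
$v{\left(m \right)} = -10 + 5 m$ ($v{\left(m \right)} = -8 + \left(5 m - 2\right) = -8 + \left(-2 + 5 m\right) = -10 + 5 m$)
$\left(\left(t{\left(v{\left(3 \right)},-7 \right)} + W{\left(9,-11 \right)}\right) - 422\right) \left(70 + F\right) = \left(\left(- 7 \left(-10 + 5 \cdot 3\right) + 9^{3}\right) - 422\right) \left(70 - 407\right) = \left(\left(- 7 \left(-10 + 15\right) + 729\right) - 422\right) \left(-337\right) = \left(\left(\left(-7\right) 5 + 729\right) - 422\right) \left(-337\right) = \left(\left(-35 + 729\right) - 422\right) \left(-337\right) = \left(694 - 422\right) \left(-337\right) = 272 \left(-337\right) = -91664$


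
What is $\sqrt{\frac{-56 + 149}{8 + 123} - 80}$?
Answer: $\frac{i \sqrt{1360697}}{131} \approx 8.9045 i$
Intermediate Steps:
$\sqrt{\frac{-56 + 149}{8 + 123} - 80} = \sqrt{\frac{93}{131} - 80} = \sqrt{- \frac{10387}{131}} = \frac{i \sqrt{1360697}}{131}$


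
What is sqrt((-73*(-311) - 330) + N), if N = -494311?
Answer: I*sqrt(471938) ≈ 686.98*I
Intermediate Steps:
sqrt((-73*(-311) - 330) + N) = sqrt((-73*(-311) - 330) - 494311) = sqrt((22703 - 330) - 494311) = sqrt(22373 - 494311) = sqrt(-471938) = I*sqrt(471938)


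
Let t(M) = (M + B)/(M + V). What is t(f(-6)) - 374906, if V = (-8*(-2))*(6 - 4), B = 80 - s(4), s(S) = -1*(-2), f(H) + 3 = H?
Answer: -374903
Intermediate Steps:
f(H) = -3 + H
s(S) = 2
B = 78 (B = 80 - 1*2 = 80 - 2 = 78)
V = 32 (V = 16*2 = 32)
t(M) = (78 + M)/(32 + M) (t(M) = (M + 78)/(M + 32) = (78 + M)/(32 + M))
t(f(-6)) - 374906 = (78 + (-3 - 6))/(32 + (-3 - 6)) - 374906 = (78 - 9)/(32 - 9) - 374906 = 69/23 - 374906 = (1/23)*69 - 374906 = 3 - 374906 = -374903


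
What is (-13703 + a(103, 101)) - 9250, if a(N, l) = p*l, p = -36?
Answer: -26589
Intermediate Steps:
a(N, l) = -36*l
(-13703 + a(103, 101)) - 9250 = (-13703 - 36*101) - 9250 = (-13703 - 3636) - 9250 = -17339 - 9250 = -26589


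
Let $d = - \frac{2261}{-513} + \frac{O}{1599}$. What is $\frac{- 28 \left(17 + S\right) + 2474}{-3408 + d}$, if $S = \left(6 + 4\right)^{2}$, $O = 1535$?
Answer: $\frac{5770791}{24483643} \approx 0.2357$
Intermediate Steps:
$d = \frac{77242}{14391}$ ($d = - \frac{2261}{-513} + \frac{1535}{1599} = \left(-2261\right) \left(- \frac{1}{513}\right) + 1535 \cdot \frac{1}{1599} = \frac{119}{27} + \frac{1535}{1599} = \frac{77242}{14391} \approx 5.3674$)
$S = 100$ ($S = 10^{2} = 100$)
$\frac{- 28 \left(17 + S\right) + 2474}{-3408 + d} = \frac{- 28 \left(17 + 100\right) + 2474}{-3408 + \frac{77242}{14391}} = \frac{\left(-28\right) 117 + 2474}{- \frac{48967286}{14391}} = \left(-3276 + 2474\right) \left(- \frac{14391}{48967286}\right) = \left(-802\right) \left(- \frac{14391}{48967286}\right) = \frac{5770791}{24483643}$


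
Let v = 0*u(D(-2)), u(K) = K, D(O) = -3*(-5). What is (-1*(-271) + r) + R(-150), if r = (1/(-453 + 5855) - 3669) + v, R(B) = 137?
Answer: -17615921/5402 ≈ -3261.0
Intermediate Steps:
D(O) = 15
v = 0 (v = 0*15 = 0)
r = -19819937/5402 (r = (1/(-453 + 5855) - 3669) + 0 = (1/5402 - 3669) + 0 = -19819937/5402 + 0 = -19819937/5402 ≈ -3669.0)
(-1*(-271) + r) + R(-150) = (-1*(-271) - 19819937/5402) + 137 = (271 - 19819937/5402) + 137 = -18355995/5402 + 137 = -17615921/5402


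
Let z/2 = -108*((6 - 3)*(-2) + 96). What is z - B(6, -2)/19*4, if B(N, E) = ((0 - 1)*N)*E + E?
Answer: -369400/19 ≈ -19442.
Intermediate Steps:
B(N, E) = E - E*N (B(N, E) = (-N)*E + E = -E*N + E = E - E*N)
z = -19440 (z = 2*(-108*((6 - 3)*(-2) + 96)) = 2*(-108*(3*(-2) + 96)) = 2*(-108*(-6 + 96)) = 2*(-108*90) = 2*(-9720) = -19440)
z - B(6, -2)/19*4 = -19440 - -2*(1 - 1*6)/19*4 = -19440 - -2*(1 - 6)*(1/19)*4 = -19440 - -2*(-5)*(1/19)*4 = -19440 - 10*(1/19)*4 = -19440 - 10*4/19 = -19440 - 1*40/19 = -19440 - 40/19 = -369400/19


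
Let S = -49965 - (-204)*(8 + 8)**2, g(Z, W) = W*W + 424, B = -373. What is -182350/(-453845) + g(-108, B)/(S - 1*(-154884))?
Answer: 2628298781/2037673281 ≈ 1.2899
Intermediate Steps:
g(Z, W) = 424 + W**2 (g(Z, W) = W**2 + 424 = 424 + W**2)
S = 2259 (S = -49965 - (-204)*16**2 = -49965 - (-204)*256 = -49965 - 1*(-52224) = -49965 + 52224 = 2259)
-182350/(-453845) + g(-108, B)/(S - 1*(-154884)) = -182350/(-453845) + (424 + (-373)**2)/(2259 - 1*(-154884)) = -182350*(-1/453845) + (424 + 139129)/(2259 + 154884) = 5210/12967 + 139553/157143 = 2628298781/2037673281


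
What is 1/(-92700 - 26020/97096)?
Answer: -24274/2250206305 ≈ -1.0787e-5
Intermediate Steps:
1/(-92700 - 26020/97096) = 1/(-92700 - 26020*1/97096) = 1/(-92700 - 6505/24274) = 1/(-2250206305/24274) = -24274/2250206305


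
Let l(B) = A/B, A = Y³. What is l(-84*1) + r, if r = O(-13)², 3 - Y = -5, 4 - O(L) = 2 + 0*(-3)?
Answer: -44/21 ≈ -2.0952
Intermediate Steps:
O(L) = 2 (O(L) = 4 - (2 + 0*(-3)) = 4 - (2 + 0) = 4 - 1*2 = 4 - 2 = 2)
Y = 8 (Y = 3 - 1*(-5) = 3 + 5 = 8)
r = 4 (r = 2² = 4)
A = 512 (A = 8³ = 512)
l(B) = 512/B
l(-84*1) + r = 512/((-84*1)) + 4 = 512/(-84) + 4 = 512*(-1/84) + 4 = -128/21 + 4 = -44/21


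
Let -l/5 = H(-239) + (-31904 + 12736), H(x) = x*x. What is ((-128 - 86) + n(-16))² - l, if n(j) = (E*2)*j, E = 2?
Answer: 267049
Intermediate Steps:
n(j) = 4*j (n(j) = (2*2)*j = 4*j)
H(x) = x²
l = -189765 (l = -5*((-239)² + (-31904 + 12736)) = -5*(57121 - 19168) = -5*37953 = -189765)
((-128 - 86) + n(-16))² - l = ((-128 - 86) + 4*(-16))² - 1*(-189765) = (-214 - 64)² + 189765 = (-278)² + 189765 = 77284 + 189765 = 267049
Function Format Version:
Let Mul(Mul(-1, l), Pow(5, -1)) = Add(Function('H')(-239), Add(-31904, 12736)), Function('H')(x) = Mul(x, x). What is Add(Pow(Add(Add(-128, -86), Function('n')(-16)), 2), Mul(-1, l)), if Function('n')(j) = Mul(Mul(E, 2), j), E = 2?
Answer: 267049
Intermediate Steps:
Function('n')(j) = Mul(4, j) (Function('n')(j) = Mul(Mul(2, 2), j) = Mul(4, j))
Function('H')(x) = Pow(x, 2)
l = -189765 (l = Mul(-5, Add(Pow(-239, 2), Add(-31904, 12736))) = Mul(-5, Add(57121, -19168)) = Mul(-5, 37953) = -189765)
Add(Pow(Add(Add(-128, -86), Function('n')(-16)), 2), Mul(-1, l)) = Add(Pow(Add(Add(-128, -86), Mul(4, -16)), 2), Mul(-1, -189765)) = Add(Pow(Add(-214, -64), 2), 189765) = Add(Pow(-278, 2), 189765) = Add(77284, 189765) = 267049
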